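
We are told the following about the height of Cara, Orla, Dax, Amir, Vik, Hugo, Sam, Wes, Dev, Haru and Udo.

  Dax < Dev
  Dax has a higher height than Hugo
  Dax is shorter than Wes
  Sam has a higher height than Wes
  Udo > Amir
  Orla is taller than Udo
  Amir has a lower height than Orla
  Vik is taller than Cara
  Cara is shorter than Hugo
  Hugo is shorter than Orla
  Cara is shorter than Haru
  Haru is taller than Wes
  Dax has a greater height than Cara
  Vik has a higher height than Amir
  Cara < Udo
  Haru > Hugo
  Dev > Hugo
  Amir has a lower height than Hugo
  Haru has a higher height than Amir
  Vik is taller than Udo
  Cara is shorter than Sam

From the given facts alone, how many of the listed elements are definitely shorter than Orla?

From Orla the given relations immediately reach Amir, Hugo, Udo.
From those, Cara — 4 in total.
Nothing else is reachable below Orla; 4 in all.

4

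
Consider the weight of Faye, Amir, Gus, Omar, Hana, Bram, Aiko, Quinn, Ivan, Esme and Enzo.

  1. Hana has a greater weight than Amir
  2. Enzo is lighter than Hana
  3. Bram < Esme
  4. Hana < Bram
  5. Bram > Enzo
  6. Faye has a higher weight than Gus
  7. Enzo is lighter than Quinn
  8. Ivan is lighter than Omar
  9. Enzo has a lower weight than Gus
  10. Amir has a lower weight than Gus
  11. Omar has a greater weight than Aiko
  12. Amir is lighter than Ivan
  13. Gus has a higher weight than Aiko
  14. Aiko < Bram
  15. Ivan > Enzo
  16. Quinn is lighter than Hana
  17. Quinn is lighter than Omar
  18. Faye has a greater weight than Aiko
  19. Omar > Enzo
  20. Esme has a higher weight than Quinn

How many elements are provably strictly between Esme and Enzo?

The relations place Enzo below Esme. An element lies strictly between them when it is forced above Enzo and also forced below Esme.
Above Enzo: {Quinn, Ivan, Hana, Gus, Bram, Omar, Faye}. Below Esme: {Aiko, Amir, Quinn, Hana, Bram}.
Intersection: {Quinn, Hana, Bram} — 3.

3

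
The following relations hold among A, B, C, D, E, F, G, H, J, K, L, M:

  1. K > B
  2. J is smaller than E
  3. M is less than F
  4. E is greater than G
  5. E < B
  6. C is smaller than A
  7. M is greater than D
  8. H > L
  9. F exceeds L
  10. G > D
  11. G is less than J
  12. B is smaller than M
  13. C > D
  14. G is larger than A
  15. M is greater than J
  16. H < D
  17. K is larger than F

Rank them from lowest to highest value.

Each adjacent pair is fixed by a given relation: L < H; H < D; D < C; C < A; A < G; G < J; J < E; E < B; B < M; M < F; F < K. Chaining them end to end gives the full order.

L < H < D < C < A < G < J < E < B < M < F < K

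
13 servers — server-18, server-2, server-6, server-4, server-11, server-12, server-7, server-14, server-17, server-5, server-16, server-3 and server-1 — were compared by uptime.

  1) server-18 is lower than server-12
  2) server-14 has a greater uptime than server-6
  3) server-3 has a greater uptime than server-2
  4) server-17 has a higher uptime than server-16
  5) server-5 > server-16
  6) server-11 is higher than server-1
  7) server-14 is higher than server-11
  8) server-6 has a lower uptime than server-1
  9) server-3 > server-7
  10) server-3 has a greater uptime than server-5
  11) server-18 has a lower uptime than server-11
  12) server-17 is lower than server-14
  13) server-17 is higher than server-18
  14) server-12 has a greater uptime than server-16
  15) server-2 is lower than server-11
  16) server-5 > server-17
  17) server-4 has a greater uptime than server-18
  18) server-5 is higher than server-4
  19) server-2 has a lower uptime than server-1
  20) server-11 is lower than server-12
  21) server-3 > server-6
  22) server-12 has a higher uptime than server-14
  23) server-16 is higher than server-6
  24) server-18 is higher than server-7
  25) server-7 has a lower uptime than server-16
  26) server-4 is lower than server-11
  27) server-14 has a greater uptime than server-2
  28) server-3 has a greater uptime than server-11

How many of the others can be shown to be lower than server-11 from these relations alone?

From server-11 the given relations immediately reach server-2, server-18, server-1, server-4.
From those, server-7, server-6 — 6 in total.
Nothing else is reachable below server-11; 6 in all.

6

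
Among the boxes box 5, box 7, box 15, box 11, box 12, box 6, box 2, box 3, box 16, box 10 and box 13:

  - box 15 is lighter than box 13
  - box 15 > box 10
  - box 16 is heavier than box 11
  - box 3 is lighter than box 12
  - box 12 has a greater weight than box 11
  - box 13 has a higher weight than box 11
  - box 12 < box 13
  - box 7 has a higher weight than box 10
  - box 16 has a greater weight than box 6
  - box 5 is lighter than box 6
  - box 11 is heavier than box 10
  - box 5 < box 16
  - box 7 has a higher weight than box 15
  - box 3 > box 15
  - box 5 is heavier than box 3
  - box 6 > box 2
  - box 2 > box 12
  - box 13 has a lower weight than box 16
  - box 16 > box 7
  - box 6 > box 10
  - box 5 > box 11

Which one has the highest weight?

box 16

Chaining downward from box 16: directly below it, box 11, box 5, box 7, box 6, box 13; then box 10, box 15, box 3, box 12, box 2.
That covers every other element, and nothing is given above box 16, so box 16 is the highest weight.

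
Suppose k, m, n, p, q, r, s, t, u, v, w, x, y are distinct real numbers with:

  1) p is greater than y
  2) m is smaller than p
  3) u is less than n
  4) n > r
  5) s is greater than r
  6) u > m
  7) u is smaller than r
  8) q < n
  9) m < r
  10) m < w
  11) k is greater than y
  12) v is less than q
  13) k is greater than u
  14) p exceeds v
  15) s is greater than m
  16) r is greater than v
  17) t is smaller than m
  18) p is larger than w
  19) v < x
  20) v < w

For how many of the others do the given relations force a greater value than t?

The elements the relations force above t are m, u, w, p, r, k, n, s — no chain reaches any other.
That is 8.

8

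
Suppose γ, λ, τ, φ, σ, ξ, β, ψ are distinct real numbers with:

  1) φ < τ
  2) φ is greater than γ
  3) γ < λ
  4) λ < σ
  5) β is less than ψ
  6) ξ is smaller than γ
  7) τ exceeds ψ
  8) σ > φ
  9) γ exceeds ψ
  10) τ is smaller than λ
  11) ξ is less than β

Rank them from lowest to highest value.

ξ < β < ψ < γ < φ < τ < λ < σ

Nothing is placed below ξ, so it is least; from there ξ < β; β < ψ; ψ < γ; γ < φ; φ < τ; τ < λ; λ < σ, each given directly.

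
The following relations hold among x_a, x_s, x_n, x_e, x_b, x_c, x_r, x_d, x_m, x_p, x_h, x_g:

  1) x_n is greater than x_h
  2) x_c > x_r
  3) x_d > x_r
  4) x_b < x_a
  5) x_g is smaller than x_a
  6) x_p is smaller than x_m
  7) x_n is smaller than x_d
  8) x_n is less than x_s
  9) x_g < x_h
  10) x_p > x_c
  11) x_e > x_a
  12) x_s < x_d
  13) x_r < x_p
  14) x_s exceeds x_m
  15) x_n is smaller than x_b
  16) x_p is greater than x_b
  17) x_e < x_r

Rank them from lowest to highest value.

Each adjacent pair is fixed by a given relation: x_g < x_h; x_h < x_n; x_n < x_b; x_b < x_a; x_a < x_e; x_e < x_r; x_r < x_c; x_c < x_p; x_p < x_m; x_m < x_s; x_s < x_d. Chaining them end to end gives the full order.

x_g < x_h < x_n < x_b < x_a < x_e < x_r < x_c < x_p < x_m < x_s < x_d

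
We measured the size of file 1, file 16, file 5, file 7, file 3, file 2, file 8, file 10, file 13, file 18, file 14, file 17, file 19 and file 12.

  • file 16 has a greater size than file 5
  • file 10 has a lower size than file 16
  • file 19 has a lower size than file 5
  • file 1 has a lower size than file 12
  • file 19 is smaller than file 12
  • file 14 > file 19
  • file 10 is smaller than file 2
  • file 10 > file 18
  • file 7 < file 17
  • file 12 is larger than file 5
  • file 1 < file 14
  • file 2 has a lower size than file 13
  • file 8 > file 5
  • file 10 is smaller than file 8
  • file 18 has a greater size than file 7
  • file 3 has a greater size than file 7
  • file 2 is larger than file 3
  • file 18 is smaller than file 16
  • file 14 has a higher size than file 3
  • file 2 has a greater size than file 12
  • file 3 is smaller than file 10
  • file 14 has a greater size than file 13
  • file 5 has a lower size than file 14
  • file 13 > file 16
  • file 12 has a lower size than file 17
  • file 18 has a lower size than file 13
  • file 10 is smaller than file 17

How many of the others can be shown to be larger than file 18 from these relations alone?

7

The elements the relations force above file 18 are file 10, file 16, file 8, file 2, file 17, file 13, file 14 — no chain reaches any other.
That is 7.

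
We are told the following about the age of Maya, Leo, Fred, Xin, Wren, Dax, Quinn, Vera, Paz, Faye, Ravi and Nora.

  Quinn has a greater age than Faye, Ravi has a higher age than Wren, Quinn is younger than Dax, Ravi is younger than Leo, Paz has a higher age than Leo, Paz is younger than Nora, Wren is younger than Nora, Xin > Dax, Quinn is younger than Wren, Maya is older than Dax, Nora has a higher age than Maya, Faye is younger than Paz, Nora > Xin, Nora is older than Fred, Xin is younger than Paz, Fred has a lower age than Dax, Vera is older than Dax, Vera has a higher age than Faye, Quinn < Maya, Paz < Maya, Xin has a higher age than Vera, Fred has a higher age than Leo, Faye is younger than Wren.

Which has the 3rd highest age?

Paz

Chaining the given pairs: Faye < Quinn < Wren < Ravi < Leo < Fred < Dax < Vera < Xin < Paz < Maya < Nora.
The 3rd largest is Paz.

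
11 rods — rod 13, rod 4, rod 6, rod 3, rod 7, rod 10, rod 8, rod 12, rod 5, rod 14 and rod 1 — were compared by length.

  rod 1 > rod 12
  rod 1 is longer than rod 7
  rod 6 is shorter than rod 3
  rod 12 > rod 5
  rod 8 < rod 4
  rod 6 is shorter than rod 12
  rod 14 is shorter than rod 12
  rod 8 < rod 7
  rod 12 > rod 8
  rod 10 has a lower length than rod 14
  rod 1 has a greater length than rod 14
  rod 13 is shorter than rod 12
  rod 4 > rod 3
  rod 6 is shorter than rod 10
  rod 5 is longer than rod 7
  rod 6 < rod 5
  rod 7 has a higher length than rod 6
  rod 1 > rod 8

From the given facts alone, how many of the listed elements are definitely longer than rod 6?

Directly above rod 6: rod 7, rod 5, rod 10, rod 3, rod 12.
One step further: rod 14, rod 4, rod 1 (8 so far).
No other element is forced above rod 6 by the given relations, so the count is 8.

8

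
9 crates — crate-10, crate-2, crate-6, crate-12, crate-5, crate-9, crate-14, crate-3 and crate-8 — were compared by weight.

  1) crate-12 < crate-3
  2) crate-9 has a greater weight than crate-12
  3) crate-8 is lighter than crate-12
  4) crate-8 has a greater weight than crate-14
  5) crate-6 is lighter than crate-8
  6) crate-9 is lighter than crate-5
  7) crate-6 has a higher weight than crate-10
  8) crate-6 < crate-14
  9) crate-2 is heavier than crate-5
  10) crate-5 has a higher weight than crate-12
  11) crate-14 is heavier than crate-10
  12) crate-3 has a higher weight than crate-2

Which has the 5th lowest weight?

crate-12

Chaining the given pairs: crate-10 < crate-6 < crate-14 < crate-8 < crate-12 < crate-9 < crate-5 < crate-2 < crate-3.
Counting 5 from the smallest end gives crate-12.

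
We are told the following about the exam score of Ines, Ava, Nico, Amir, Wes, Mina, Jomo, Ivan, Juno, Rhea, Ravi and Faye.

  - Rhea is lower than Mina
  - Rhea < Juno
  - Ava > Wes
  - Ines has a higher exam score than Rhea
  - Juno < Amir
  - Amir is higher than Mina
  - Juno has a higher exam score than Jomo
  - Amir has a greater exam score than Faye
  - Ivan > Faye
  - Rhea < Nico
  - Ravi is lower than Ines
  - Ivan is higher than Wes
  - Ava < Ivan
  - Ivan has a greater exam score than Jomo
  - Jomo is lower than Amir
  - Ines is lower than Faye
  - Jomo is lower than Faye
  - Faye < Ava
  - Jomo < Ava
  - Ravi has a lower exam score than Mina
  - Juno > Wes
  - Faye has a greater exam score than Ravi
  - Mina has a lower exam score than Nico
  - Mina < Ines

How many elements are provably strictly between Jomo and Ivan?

Chaining upward from Jomo reaches: Faye, Ava, Juno, Amir.
Chaining downward from Ivan reaches: Rhea, Ravi, Mina, Wes, Ines, Faye, Ava.
Strictly between Jomo and Ivan are those in both lists: Faye, Ava — 2 elements.

2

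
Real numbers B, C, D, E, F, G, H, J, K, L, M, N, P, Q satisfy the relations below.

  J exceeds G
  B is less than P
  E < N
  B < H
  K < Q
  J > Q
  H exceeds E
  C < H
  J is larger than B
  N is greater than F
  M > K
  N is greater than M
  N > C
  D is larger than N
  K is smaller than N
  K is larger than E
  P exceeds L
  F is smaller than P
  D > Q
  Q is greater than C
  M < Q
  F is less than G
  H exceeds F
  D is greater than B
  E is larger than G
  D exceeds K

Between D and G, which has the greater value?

D

Chaining the given relations: G < E < K < M < Q < D.
So G < D; D is the larger of the two.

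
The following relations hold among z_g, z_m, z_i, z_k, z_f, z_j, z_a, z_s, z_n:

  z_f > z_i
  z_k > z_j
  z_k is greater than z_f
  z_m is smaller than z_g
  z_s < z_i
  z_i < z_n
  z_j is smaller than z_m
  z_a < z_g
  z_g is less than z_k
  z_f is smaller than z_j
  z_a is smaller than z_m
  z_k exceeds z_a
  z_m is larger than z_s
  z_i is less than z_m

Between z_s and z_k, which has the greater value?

z_k

Chaining the given relations: z_s < z_i < z_f < z_j < z_m < z_g < z_k.
So z_s < z_k; z_k is the larger of the two.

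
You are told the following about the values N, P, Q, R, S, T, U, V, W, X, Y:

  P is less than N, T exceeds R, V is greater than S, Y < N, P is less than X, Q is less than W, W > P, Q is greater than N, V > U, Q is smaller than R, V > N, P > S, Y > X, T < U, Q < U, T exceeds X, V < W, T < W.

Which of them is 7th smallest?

R

Chaining the given pairs: S < P < X < Y < N < Q < R < T < U < V < W.
The 7th smallest is R.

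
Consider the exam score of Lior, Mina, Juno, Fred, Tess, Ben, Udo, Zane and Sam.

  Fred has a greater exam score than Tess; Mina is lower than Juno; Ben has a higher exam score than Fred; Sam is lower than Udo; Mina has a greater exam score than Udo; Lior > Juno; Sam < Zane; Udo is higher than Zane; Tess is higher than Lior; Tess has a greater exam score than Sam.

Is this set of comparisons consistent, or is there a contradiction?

Every relation is compatible with Sam < Zane < Udo < Mina < Juno < Lior < Tess < Fred < Ben; the set is consistent.

consistent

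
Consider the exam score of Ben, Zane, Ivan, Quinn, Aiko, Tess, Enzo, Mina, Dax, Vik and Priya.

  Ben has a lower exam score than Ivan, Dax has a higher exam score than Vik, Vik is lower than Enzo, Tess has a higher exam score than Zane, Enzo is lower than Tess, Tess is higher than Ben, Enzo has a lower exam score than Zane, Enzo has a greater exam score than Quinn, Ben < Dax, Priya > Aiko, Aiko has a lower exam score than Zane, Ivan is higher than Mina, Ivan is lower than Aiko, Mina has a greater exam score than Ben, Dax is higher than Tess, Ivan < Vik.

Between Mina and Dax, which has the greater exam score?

Link the given pairs in sequence: Mina < Ivan; Ivan < Vik; Vik < Enzo; Enzo < Tess; Tess < Dax.
Chaining these gives Mina < Ivan < Vik < Enzo < Tess < Dax.
So Mina < Dax; Dax is the higher of the two.

Dax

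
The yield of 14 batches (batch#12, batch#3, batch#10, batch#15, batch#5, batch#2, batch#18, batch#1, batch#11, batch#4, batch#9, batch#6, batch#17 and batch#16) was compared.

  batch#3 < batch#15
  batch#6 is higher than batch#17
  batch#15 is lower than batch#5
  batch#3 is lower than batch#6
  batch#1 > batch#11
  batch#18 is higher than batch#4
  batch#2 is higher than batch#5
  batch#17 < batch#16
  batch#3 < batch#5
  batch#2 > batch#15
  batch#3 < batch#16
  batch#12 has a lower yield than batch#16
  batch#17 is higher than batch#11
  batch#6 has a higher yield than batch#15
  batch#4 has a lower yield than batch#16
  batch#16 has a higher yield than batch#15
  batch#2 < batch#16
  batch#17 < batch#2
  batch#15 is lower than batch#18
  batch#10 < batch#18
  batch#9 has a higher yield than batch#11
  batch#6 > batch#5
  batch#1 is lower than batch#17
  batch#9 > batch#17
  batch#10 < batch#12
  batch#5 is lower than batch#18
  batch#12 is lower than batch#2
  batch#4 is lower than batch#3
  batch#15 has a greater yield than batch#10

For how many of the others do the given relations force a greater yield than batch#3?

6

Directly above batch#3: batch#15, batch#5, batch#16, batch#6.
One step further: batch#2, batch#18 (6 so far).
Nothing else is reachable above batch#3; 6 in all.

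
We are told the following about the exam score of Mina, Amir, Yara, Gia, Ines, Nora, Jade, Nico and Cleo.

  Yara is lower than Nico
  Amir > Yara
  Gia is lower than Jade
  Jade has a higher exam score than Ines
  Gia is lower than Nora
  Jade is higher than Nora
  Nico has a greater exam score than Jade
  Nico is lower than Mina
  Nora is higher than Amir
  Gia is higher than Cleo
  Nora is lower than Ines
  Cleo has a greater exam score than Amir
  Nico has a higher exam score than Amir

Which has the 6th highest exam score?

Gia

Chaining the given pairs: Yara < Amir < Cleo < Gia < Nora < Ines < Jade < Nico < Mina.
Counting 6 from the largest end gives Gia.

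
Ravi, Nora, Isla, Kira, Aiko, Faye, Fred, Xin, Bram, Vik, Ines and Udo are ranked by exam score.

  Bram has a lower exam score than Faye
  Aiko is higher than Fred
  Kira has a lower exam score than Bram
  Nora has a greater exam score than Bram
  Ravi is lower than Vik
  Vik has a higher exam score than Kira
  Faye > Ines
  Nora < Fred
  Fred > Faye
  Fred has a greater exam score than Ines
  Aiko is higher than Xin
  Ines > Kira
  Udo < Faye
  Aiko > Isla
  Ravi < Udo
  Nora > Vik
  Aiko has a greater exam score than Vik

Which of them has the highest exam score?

Aiko

Ravi is not greatest since Ravi < Udo; Udo is not greatest since Udo < Faye; Kira is not greatest since Kira < Ines; Bram is not greatest since Bram < Nora; Ines is not greatest since Ines < Fred; Xin is not greatest since Xin < Aiko; Faye is not greatest since Faye < Fred; Vik is not greatest since Vik < Aiko; Nora is not greatest since Nora < Fred; Fred is not greatest since Fred < Aiko; Isla is not greatest since Isla < Aiko.
Only Aiko has nothing above it, so Aiko is the highest exam score.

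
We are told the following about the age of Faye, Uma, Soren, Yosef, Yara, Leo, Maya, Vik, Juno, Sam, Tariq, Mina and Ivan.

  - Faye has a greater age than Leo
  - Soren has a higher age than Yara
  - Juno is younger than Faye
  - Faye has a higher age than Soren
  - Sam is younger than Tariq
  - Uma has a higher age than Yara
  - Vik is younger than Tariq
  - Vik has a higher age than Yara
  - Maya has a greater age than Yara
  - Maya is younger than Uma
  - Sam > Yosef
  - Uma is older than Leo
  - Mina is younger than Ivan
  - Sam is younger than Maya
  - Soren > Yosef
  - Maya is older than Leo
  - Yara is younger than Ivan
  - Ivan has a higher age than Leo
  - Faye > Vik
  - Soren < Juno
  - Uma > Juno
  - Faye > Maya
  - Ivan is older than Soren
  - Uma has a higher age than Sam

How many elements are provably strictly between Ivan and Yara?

1

Chaining upward from Yara reaches: Soren, Maya, Vik, Juno, Tariq, Faye, Uma.
Chaining downward from Ivan reaches: Yosef, Leo, Soren, Mina.
Strictly between Yara and Ivan are those in both lists: Soren — 1 element.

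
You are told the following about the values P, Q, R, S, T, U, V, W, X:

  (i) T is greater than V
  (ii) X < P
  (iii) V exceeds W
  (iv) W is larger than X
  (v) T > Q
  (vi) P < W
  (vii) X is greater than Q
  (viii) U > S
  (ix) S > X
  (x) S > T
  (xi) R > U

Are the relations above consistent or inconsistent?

consistent

The single ordering Q < X < P < W < V < T < S < U < R satisfies every listed relation, so no contradiction arises.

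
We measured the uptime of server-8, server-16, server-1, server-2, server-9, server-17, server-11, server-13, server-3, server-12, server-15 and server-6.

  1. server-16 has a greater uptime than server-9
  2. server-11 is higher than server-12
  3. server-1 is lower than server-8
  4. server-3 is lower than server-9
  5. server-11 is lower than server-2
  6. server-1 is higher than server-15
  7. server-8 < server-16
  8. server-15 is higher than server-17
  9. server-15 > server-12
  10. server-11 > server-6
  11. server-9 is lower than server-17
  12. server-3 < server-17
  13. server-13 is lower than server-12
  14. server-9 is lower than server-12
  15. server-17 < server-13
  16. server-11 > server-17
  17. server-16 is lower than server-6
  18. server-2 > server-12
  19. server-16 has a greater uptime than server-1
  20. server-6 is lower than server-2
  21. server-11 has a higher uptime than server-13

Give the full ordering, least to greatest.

server-3 < server-9 < server-17 < server-13 < server-12 < server-15 < server-1 < server-8 < server-16 < server-6 < server-11 < server-2

Nothing is placed below server-3, so it is least; from there server-3 < server-9; server-9 < server-17; server-17 < server-13; server-13 < server-12; server-12 < server-15; server-15 < server-1; server-1 < server-8; server-8 < server-16; server-16 < server-6; server-6 < server-11; server-11 < server-2, each given directly.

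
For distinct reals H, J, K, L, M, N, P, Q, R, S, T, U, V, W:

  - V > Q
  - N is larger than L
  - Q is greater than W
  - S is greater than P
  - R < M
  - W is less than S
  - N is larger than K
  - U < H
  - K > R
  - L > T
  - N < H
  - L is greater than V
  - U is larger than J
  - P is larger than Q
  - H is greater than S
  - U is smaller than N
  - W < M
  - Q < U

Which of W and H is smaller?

W < Q < V < L < N < H, by transitivity through Q, V, L, N.
So W < H; W is the smaller of the two.

W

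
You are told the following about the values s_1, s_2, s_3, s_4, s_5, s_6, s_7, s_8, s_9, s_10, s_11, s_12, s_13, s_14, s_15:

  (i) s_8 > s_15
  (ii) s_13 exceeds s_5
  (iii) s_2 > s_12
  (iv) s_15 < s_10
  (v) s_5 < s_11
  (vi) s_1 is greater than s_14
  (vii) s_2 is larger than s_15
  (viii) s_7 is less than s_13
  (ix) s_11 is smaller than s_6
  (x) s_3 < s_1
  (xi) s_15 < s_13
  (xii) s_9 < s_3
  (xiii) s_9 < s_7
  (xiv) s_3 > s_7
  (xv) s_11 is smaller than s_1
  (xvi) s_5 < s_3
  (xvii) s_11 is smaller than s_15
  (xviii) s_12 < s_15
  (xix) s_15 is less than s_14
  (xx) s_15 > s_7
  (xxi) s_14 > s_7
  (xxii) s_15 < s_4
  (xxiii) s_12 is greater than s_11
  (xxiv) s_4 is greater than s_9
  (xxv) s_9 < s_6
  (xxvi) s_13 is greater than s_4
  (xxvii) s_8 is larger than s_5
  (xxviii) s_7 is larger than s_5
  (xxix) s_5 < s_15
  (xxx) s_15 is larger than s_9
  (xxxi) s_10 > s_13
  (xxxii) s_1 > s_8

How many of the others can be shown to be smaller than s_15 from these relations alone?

5

Directly below s_15: s_9, s_5, s_7, s_11, s_12.
Nothing else is reachable below s_15; 5 in all.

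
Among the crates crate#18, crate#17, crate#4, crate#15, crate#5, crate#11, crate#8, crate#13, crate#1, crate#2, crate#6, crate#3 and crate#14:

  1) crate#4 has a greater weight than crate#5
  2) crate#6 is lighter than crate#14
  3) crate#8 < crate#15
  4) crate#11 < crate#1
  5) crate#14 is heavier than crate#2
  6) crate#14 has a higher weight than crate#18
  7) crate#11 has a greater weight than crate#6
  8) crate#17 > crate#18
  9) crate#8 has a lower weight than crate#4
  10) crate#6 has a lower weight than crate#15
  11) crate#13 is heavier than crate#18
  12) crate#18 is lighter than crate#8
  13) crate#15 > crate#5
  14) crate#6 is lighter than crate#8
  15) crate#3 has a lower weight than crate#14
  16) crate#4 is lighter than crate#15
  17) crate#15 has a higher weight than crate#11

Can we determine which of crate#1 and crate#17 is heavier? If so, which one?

undetermined

Following every chain through crate#17: below crate#17 we get crate#18.
crate#1 is not reached, and no chain runs the other way from crate#1 to crate#17.
So the given relations leave the order of crate#17 and crate#1 undetermined.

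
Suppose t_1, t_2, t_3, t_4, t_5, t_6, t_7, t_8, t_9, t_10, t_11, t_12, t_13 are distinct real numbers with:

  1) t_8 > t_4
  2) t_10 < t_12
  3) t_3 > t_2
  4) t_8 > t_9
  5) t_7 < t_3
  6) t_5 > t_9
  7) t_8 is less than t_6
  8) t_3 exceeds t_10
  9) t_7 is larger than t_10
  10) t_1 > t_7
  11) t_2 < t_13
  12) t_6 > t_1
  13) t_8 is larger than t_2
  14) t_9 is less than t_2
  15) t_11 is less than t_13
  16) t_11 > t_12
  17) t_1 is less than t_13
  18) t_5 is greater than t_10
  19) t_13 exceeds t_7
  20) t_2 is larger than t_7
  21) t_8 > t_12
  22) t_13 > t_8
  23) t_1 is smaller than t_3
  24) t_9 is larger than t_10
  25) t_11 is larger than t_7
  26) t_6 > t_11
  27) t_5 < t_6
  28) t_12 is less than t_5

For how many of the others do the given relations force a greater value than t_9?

From t_9 the given relations immediately reach t_5, t_2, t_8.
From those, t_3, t_13, t_6 — 6 in total.
No other element is forced above t_9 by the given relations, so the count is 6.

6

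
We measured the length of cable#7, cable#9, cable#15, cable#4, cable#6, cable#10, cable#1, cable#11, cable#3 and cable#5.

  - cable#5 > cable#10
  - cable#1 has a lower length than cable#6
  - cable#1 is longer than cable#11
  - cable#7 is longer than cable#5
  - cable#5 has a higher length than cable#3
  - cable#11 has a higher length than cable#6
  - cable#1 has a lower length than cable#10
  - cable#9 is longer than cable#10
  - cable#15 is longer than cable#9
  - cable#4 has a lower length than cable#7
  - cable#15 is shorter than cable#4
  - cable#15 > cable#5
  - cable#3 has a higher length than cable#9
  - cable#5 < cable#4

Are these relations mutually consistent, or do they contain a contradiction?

inconsistent

Chaining the given relations yields cable#6 < cable#11 < cable#1, so cable#6 < cable#1. But one relation states cable#1 < cable#6. These cannot both hold.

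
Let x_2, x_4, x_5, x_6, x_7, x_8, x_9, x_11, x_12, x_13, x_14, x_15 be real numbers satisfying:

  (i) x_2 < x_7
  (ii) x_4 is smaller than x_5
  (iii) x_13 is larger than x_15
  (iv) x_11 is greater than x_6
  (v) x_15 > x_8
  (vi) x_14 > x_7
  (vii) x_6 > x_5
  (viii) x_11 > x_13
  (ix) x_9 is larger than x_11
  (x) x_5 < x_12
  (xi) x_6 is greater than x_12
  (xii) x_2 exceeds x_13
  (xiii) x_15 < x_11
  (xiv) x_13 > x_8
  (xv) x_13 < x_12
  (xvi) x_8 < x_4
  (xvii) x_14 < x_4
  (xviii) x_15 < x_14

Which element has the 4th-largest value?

x_12

Chaining the given pairs: x_8 < x_15 < x_13 < x_2 < x_7 < x_14 < x_4 < x_5 < x_12 < x_6 < x_11 < x_9.
Counting 4 from the largest end gives x_12.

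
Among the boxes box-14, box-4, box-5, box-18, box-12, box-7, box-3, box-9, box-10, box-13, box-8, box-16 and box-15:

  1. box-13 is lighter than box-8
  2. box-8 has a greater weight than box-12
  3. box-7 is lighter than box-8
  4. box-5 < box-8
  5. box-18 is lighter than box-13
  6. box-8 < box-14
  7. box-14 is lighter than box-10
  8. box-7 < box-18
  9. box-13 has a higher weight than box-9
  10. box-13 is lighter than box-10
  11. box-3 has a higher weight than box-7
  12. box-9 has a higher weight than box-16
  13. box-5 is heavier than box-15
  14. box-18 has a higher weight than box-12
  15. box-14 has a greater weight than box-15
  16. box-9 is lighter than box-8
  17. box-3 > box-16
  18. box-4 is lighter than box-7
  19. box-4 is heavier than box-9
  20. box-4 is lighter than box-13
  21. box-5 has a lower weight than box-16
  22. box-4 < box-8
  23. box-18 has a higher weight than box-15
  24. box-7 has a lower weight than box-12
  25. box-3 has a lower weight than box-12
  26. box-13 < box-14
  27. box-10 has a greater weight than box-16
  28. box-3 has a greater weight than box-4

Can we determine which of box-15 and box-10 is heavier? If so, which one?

Chaining the given relations: box-15 < box-5 < box-16 < box-9 < box-4 < box-7 < box-3 < box-12 < box-18 < box-13 < box-8 < box-14 < box-10.
So box-10 is heavier.

box-10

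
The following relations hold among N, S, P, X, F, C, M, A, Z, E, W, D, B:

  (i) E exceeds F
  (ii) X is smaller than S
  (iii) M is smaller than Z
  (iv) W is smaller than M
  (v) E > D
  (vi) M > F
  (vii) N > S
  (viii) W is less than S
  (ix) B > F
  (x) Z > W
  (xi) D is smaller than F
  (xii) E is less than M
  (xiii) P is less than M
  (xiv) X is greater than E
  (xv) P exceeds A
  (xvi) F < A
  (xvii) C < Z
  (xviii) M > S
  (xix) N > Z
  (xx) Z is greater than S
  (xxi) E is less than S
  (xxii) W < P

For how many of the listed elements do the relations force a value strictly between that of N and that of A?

The relations place A below N. An element lies strictly between them when it is forced above A and also forced below N.
Above A: {P, M, Z}. Below N: {D, F, W, P, E, X, S, M, C, Z}.
Intersection: {P, M, Z} — 3.

3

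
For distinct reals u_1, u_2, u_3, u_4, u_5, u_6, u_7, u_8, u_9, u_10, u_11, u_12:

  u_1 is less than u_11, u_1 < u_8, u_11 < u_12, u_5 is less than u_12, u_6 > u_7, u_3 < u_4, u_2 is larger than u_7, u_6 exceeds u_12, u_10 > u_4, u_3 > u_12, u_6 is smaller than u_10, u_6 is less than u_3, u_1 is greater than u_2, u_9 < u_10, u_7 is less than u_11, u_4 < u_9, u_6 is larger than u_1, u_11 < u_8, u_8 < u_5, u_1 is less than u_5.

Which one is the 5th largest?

Piecing the relations together gives one ordering: u_7 < u_2 < u_1 < u_11 < u_8 < u_5 < u_12 < u_6 < u_3 < u_4 < u_9 < u_10.
Counting 5 from the largest end gives u_6.

u_6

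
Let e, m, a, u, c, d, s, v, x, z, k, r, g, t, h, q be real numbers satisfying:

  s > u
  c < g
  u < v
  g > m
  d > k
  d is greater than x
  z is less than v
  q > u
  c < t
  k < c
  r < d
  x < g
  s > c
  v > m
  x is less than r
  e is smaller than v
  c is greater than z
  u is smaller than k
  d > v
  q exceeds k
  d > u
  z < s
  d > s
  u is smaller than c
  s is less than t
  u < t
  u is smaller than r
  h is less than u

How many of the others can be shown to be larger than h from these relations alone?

Directly above h: u.
One step further: k, v, c, s, t, r, q, d (9 so far).
One step further: g (10 so far).
No other element is forced above h by the given relations, so the count is 10.

10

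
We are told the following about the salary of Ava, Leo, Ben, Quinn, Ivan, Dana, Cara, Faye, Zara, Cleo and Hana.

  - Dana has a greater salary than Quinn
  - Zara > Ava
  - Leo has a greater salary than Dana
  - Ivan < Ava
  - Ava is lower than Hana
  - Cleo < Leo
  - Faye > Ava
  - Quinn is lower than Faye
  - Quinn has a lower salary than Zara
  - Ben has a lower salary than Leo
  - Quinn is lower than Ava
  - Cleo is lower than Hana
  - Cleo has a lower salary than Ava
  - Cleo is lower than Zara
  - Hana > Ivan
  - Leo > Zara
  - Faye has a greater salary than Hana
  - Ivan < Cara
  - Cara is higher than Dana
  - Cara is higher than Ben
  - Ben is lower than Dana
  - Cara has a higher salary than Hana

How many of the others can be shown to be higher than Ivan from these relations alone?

Directly above Ivan: Ava, Hana, Cara.
One step further: Faye, Zara (5 so far).
One step further: Leo (6 so far).
Nothing else is reachable above Ivan; 6 in all.

6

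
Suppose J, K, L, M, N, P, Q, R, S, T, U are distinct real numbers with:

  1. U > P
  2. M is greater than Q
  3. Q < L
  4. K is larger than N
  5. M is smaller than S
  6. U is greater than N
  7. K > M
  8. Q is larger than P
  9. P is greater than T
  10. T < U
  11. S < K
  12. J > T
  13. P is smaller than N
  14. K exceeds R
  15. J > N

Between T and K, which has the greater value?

K

Link the given pairs in sequence: T < P; P < Q; Q < M; M < S; S < K.
Chaining these gives T < P < Q < M < S < K.
So T < K; K is the larger of the two.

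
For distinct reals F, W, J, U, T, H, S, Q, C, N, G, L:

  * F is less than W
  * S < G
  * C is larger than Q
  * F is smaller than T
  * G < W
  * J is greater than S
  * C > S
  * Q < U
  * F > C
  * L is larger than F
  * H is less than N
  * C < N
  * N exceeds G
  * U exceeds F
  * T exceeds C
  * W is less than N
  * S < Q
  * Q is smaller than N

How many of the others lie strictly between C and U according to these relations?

Chaining upward from C reaches: F, W, N, T, L.
Chaining downward from U reaches: S, Q, F.
Strictly between C and U are those in both lists: F — 1 element.

1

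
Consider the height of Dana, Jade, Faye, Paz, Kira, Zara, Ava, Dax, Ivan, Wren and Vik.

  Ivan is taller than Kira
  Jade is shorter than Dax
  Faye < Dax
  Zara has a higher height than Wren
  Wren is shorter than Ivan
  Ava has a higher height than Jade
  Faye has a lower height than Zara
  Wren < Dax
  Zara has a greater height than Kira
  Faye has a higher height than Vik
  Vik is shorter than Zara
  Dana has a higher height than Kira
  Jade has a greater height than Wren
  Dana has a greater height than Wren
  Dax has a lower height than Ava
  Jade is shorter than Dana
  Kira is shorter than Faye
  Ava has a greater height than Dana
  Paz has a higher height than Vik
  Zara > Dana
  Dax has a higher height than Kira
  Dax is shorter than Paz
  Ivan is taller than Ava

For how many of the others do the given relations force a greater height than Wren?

7

Directly above Wren: Jade, Dana, Dax, Ivan, Zara.
One step further: Ava, Paz (7 so far).
Nothing else is reachable above Wren; 7 in all.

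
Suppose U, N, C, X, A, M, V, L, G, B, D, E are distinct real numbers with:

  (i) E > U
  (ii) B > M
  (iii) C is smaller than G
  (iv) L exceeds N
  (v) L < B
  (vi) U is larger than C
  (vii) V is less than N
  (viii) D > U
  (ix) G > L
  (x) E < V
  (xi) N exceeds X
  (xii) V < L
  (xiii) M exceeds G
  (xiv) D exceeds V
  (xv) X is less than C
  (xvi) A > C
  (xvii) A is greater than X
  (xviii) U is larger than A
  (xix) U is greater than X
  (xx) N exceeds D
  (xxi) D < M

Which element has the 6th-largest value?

Piecing the relations together gives one ordering: X < C < A < U < E < V < D < N < L < G < M < B.
Counting 6 from the largest end gives D.

D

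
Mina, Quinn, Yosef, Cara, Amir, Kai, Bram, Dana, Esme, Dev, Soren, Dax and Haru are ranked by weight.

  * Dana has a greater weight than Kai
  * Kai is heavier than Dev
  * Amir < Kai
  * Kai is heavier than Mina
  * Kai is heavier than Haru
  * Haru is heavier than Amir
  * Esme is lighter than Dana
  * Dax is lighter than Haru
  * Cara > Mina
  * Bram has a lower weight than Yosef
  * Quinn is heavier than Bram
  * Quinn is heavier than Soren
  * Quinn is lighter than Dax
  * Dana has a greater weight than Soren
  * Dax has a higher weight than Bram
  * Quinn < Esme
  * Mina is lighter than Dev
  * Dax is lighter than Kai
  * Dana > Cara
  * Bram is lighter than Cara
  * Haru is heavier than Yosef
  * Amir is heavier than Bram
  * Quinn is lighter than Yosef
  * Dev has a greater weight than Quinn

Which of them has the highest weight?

Chaining downward from Dana: directly below it, Soren, Esme, Cara, Kai; then Bram, Mina, Quinn, Amir, Dax, Dev, Haru; then Yosef.
That covers every other element, and nothing is given above Dana, so Dana is the highest weight.

Dana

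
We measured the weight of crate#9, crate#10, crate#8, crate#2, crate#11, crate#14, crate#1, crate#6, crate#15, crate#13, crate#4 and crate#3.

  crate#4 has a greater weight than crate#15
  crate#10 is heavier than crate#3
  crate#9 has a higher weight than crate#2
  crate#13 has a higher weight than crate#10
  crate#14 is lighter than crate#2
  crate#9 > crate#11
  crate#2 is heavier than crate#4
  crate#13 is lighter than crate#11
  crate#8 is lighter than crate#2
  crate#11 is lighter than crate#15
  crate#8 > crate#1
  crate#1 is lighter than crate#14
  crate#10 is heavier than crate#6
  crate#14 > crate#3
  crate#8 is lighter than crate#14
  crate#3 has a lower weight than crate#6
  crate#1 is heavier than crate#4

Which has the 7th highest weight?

crate#15

Chaining the given pairs: crate#3 < crate#6 < crate#10 < crate#13 < crate#11 < crate#15 < crate#4 < crate#1 < crate#8 < crate#14 < crate#2 < crate#9.
Counting 7 from the largest end gives crate#15.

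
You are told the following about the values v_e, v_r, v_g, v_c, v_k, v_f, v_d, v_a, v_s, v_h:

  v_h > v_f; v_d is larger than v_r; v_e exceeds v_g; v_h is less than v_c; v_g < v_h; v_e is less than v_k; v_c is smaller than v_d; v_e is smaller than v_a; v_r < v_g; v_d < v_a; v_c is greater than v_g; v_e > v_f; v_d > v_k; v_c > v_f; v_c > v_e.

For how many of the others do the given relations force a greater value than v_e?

From v_e the given relations immediately reach v_c, v_k, v_a.
From those, v_d — 4 in total.
Nothing else is reachable above v_e; 4 in all.

4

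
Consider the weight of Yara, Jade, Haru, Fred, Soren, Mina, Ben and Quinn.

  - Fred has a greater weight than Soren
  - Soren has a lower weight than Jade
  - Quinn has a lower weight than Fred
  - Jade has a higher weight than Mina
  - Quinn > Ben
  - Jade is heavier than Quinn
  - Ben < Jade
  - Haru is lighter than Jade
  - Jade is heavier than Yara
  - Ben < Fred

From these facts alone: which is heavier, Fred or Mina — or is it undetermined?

Following every chain through Mina: above Mina we get Jade.
Fred is not reached, and no chain runs the other way from Fred to Mina.
So the given relations leave the order of Mina and Fred undetermined.

undetermined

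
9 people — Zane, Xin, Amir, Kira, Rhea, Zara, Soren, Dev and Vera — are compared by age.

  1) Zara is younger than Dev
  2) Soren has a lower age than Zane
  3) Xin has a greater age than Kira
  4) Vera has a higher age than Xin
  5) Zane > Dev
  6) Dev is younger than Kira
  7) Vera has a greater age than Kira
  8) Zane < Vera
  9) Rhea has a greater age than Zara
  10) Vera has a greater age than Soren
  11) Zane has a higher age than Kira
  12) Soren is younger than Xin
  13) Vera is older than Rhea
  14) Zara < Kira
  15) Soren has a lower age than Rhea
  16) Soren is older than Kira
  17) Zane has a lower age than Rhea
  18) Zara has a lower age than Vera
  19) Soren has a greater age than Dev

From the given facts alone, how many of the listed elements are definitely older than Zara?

From Zara the given relations immediately reach Dev, Kira, Rhea, Vera.
From those, Soren, Xin, Zane — 7 in total.
No other element is forced above Zara by the given relations, so the count is 7.

7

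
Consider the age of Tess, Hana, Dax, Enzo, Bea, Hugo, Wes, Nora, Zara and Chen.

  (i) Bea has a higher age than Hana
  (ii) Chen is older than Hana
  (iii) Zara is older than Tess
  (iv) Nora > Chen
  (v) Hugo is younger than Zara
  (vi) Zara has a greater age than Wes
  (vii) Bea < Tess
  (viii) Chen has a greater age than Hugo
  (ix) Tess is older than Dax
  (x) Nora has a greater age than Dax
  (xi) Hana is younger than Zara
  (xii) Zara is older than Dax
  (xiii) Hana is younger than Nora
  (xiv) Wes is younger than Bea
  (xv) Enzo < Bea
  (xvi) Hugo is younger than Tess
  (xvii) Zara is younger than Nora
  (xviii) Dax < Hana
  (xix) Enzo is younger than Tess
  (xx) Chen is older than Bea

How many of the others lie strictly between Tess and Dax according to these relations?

2

Chaining upward from Dax reaches: Hana, Bea, Chen, Zara, Nora.
Chaining downward from Tess reaches: Hugo, Hana, Wes, Enzo, Bea.
Strictly between Dax and Tess are those in both lists: Hana, Bea — 2 elements.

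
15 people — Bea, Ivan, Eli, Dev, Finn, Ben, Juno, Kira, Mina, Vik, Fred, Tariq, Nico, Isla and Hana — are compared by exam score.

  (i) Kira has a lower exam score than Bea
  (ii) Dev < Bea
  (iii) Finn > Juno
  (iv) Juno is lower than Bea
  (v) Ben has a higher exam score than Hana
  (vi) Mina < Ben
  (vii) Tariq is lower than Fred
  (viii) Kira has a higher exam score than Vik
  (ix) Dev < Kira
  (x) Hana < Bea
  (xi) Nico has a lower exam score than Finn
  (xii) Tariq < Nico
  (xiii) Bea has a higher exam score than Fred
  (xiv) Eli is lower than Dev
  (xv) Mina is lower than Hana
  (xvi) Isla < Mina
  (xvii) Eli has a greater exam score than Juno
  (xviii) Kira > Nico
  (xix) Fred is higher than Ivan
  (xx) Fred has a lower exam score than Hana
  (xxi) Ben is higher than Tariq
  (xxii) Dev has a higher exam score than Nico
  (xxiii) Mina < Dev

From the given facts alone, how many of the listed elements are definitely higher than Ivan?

4

From Ivan the given relations immediately reach Fred.
From those, Hana, Bea — 3 in total.
From those, Ben — 4 in total.
No other element is forced above Ivan by the given relations, so the count is 4.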